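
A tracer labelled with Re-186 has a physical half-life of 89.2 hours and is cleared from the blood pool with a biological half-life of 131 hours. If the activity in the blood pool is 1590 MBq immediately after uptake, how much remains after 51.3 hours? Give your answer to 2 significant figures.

1/t_eff = 1/t_phys + 1/t_biol = 1/89.2 + 1/131 = 0.018844 per hour.
t_eff = 89.2 × 131 / (89.2 + 131) ≈ 53.066 hours.
Remaining = 1590 × (1/2)^(51.3/53.066) = 1590 × (1/2)^0.96672 ≈ 813.55 MBq.

810 MBq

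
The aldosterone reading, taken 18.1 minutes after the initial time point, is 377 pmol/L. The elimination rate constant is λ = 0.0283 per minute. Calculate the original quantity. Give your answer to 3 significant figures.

629 pmol/L

t½ = ln 2 / λ = 0.69315 / 0.0283 ≈ 24.493 minutes.
Number of half-lives elapsed: n = 18.1/24.493 ≈ 0.73899.
A₀ = A × 2^n = 377 × 2^0.73899 = 377 × 1.669 ≈ 629.22 pmol/L.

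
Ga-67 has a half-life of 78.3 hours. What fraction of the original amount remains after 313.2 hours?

0.0625

n = 313.2/78.3 ≈ 4 half-lives.
Fraction remaining = (1/2)^4 ≈ 0.0625.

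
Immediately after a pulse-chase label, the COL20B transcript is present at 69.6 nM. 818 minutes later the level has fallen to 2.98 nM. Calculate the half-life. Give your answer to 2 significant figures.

180 minutes

A/A₀ = 2.98/69.6 ≈ 0.042816.
n = log₂(23.356) ≈ 4.5457 half-lives elapsed in 818 minutes.
t½ = 818/4.5457 ≈ 179.95 minutes.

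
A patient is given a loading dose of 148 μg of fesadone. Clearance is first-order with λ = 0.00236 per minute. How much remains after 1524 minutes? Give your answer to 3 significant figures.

t½ = ln 2 / λ = 0.69315 / 0.00236 ≈ 293.71 minutes.
Number of half-lives: n = 1524/293.71 ≈ 5.1889.
Remaining = 148 × (1/2)^5.1889 = 148 × 0.027416 ≈ 4.0575 μg.

4.06 μg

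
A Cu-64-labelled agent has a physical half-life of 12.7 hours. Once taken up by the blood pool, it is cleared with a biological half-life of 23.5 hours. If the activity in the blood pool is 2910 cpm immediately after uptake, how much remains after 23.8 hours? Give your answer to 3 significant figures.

1/t_eff = 1/t_phys + 1/t_biol = 1/12.7 + 1/23.5 = 0.12129 per hour.
t_eff = 12.7 × 23.5 / (12.7 + 23.5) ≈ 8.2445 hours.
Remaining = 2910 × (1/2)^(23.8/8.2445) = 2910 × (1/2)^2.8868 ≈ 393.45 cpm.

393 cpm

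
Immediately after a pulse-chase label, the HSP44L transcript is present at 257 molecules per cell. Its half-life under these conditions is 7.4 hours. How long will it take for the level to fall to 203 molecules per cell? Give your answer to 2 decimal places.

Fraction remaining = 203/257 ≈ 0.78988.
n = log₂(257/203) = ln(1.266)/ln 2 ≈ 0.34029 half-lives.
t = n × t½ = 0.34029 × 7.4 ≈ 2.5181 hours.

2.52 hours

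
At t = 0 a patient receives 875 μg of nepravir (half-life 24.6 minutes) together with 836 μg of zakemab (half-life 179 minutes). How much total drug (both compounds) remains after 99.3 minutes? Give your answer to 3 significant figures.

622 μg

nepravir: 875 × (1/2)^(99.3/24.6) = 875 × (1/2)^4.0366 ≈ 53.318 μg.
zakemab: 836 × (1/2)^(99.3/179) = 836 × (1/2)^0.55475 ≈ 569.13 μg.
Total = 53.318 + 569.13 ≈ 622.45 μg.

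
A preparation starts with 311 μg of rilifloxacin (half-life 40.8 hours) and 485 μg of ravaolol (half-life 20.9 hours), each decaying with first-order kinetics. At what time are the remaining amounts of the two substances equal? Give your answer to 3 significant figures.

Set 311·(1/2)^(t/40.8) = 485·(1/2)^(t/20.9).
Taking log₂: log₂(311/485) = t·(1/40.8 − 1/20.9).
log₂(0.64124) = -0.64107; 1/40.8 − 1/20.9 = -0.023337.
t = -0.64107 / -0.023337 ≈ 27.47 hours.

27.5 hours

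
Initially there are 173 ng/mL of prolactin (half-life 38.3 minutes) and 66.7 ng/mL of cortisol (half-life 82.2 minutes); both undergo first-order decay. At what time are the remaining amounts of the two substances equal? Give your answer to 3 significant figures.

98.6 minutes

Set 173·(1/2)^(t/38.3) = 66.7·(1/2)^(t/82.2).
Taking log₂: log₂(173/66.7) = t·(1/38.3 − 1/82.2).
log₂(2.5937) = 1.375; 1/38.3 − 1/82.2 = 0.013944.
t = 1.375 / 0.013944 ≈ 98.608 minutes.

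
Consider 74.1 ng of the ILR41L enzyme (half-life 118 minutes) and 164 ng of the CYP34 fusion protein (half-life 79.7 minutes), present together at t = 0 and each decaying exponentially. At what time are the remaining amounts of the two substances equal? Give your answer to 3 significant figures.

281 minutes

Set 74.1·(1/2)^(t/118) = 164·(1/2)^(t/79.7).
Taking log₂: log₂(74.1/164) = t·(1/118 − 1/79.7).
log₂(0.45183) = -1.1462; 1/118 − 1/79.7 = -0.0040725.
t = -1.1462 / -0.0040725 ≈ 281.44 minutes.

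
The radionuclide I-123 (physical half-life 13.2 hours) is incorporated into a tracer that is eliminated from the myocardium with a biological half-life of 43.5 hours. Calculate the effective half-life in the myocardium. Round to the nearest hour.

10 hours

1/t_eff = 1/t_phys + 1/t_biol = 1/13.2 + 1/43.5 = 0.098746 per hour.
t_eff = 13.2 × 43.5 / (13.2 + 43.5) ≈ 10.127 hours.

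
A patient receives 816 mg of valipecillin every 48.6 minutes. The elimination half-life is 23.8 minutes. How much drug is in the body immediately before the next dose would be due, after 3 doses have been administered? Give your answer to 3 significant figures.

258 mg

The 3 doses were given 145.8, 97.2, 48.6 minutes ago.
Total = 816·(1/2)^(145.8/23.8) + 816·(1/2)^(97.2/23.8) + 816·(1/2)^(48.6/23.8)
      = 11.683 + 48.114 + 198.14 ≈ 257.94 mg.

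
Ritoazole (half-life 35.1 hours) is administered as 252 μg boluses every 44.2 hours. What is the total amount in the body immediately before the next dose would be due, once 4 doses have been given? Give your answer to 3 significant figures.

The 4 doses were given 176.8, 132.6, 88.4, 44.2 hours ago.
Total = 252·(1/2)^(176.8/35.1) + 252·(1/2)^(132.6/35.1) + 252·(1/2)^(88.4/35.1) + 252·(1/2)^(44.2/35.1)
      = 7.6754 + 18.373 + 43.98 + 105.28 ≈ 175.3 μg.

175 μg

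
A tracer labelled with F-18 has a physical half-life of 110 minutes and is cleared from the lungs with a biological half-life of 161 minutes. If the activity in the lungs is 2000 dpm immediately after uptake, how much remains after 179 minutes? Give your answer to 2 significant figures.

1/t_eff = 1/t_phys + 1/t_biol = 1/110 + 1/161 = 0.015302 per minute.
t_eff = 110 × 161 / (110 + 161) ≈ 65.351 minutes.
Remaining = 2000 × (1/2)^(179/65.351) = 2000 × (1/2)^2.7391 ≈ 299.56 dpm.

300 dpm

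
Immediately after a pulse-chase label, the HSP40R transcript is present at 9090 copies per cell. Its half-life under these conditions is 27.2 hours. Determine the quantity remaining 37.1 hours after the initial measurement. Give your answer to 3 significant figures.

Number of half-lives: n = 37.1/27.2 ≈ 1.364.
Remaining = 9090 × (1/2)^1.364 = 9090 × 0.38851 ≈ 3531.6 copies per cell.

3530 copies per cell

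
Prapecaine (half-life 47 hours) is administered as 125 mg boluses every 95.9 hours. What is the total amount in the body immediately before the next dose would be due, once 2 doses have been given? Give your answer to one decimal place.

37.8 mg

The 2 doses were given 191.8, 95.9 hours ago.
Total = 125·(1/2)^(191.8/47) + 125·(1/2)^(95.9/47)
      = 7.3867 + 30.387 ≈ 37.773 mg.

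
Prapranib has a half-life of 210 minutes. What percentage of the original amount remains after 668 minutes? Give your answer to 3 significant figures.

n = 668/210 ≈ 3.181 half-lives.
Fraction remaining = (1/2)^3.181 ≈ 0.11027, i.e. 11.027%.

11.0%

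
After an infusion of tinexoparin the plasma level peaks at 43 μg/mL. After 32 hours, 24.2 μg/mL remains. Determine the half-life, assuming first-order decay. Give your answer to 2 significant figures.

A/A₀ = 24.2/43 ≈ 0.56279.
n = log₂(1.7769) ≈ 0.82933 half-lives elapsed in 32 hours.
t½ = 32/0.82933 ≈ 38.585 hours.

39 hours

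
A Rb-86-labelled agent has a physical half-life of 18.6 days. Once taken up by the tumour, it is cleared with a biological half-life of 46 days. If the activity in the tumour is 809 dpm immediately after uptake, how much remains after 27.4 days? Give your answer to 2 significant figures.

190 dpm

1/t_eff = 1/t_phys + 1/t_biol = 1/18.6 + 1/46 = 0.075503 per day.
t_eff = 18.6 × 46 / (18.6 + 46) ≈ 13.245 days.
Remaining = 809 × (1/2)^(27.4/13.245) = 809 × (1/2)^2.0688 ≈ 192.84 dpm.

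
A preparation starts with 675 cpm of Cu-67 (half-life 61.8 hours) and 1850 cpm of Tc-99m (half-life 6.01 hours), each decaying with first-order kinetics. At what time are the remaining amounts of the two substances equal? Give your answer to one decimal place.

Set 675·(1/2)^(t/61.8) = 1850·(1/2)^(t/6.01).
Taking log₂: log₂(675/1850) = t·(1/61.8 − 1/6.01).
log₂(0.36486) = -1.4546; 1/61.8 − 1/6.01 = -0.15021.
t = -1.4546 / -0.15021 ≈ 9.6837 hours.

9.7 hours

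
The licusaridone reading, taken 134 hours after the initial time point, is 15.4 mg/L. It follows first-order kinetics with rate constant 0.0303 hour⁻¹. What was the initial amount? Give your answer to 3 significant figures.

893 mg/L

t½ = ln 2 / k = 0.69315 / 0.0303 ≈ 22.876 hours.
Number of half-lives elapsed: n = 134/22.876 ≈ 5.8576.
A₀ = A × 2^n = 15.4 × 2^5.8576 = 15.4 × 57.986 ≈ 892.98 mg/L.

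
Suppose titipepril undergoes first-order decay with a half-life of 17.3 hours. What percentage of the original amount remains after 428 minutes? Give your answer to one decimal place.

75.1%

428 minutes = 7.13333 hours.
n = 7.13333/17.3 ≈ 0.41233 half-lives.
Fraction remaining = (1/2)^0.41233 ≈ 0.75141, i.e. 75.141%.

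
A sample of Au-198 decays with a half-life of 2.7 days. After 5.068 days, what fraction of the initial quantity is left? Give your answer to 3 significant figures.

0.272

n = 5.068/2.7 ≈ 1.877 half-lives.
Fraction remaining = (1/2)^1.877 ≈ 0.27224.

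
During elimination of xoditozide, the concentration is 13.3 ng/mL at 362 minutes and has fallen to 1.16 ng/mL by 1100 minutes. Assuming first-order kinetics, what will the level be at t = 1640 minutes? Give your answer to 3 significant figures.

0.195 ng/mL

Over Δt = 1100 − 362 = 738 minutes, the level fell by a factor of 13.3/1.16 ≈ 11.466.
n = log₂(11.466) ≈ 3.5192 half-lives, so t½ = 738/3.5192 ≈ 209.7 minutes.
From t = 1100 to t = 1640: 1.16 × (1/2)^((1640−1100)/209.7) ≈ 0.19467 ng/mL.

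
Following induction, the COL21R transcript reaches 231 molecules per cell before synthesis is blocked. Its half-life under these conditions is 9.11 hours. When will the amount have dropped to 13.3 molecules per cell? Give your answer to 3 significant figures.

37.5 hours

Fraction remaining = 13.3/231 ≈ 0.057576.
n = log₂(231/13.3) = ln(17.368)/ln 2 ≈ 4.1184 half-lives.
t = n × t½ = 4.1184 × 9.11 ≈ 37.519 hours.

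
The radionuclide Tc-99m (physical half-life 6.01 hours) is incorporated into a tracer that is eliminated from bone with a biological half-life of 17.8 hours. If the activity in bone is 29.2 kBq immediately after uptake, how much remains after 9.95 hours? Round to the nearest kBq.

6 kBq

1/t_eff = 1/t_phys + 1/t_biol = 1/6.01 + 1/17.8 = 0.22257 per hour.
t_eff = 6.01 × 17.8 / (6.01 + 17.8) ≈ 4.493 hours.
Remaining = 29.2 × (1/2)^(9.95/4.493) = 29.2 × (1/2)^2.2146 ≈ 6.2912 kBq.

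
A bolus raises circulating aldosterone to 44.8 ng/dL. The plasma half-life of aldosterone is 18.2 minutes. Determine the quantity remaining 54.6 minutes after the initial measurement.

5.6 ng/dL

Elapsed time is 3 half-lives (54.6/18.2).
Each half-life halves the amount: 44.8 × (1/2)^3 = 44.8/8 = 5.6 ng/dL.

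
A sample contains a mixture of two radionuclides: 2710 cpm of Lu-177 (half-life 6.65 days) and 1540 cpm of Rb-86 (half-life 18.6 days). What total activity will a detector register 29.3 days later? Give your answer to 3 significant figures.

645 cpm

Lu-177: 2710 × (1/2)^(29.3/6.65) = 2710 × (1/2)^4.406 ≈ 127.83 cpm.
Rb-86: 1540 × (1/2)^(29.3/18.6) = 1540 × (1/2)^1.5753 ≈ 516.79 cpm.
Total = 127.83 + 516.79 ≈ 644.62 cpm.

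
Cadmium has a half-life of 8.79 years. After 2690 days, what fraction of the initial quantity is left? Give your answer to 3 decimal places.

0.559

2690 days = 7.36986 years.
n = 7.36986/8.79 ≈ 0.83844 half-lives.
Fraction remaining = (1/2)^0.83844 ≈ 0.55925.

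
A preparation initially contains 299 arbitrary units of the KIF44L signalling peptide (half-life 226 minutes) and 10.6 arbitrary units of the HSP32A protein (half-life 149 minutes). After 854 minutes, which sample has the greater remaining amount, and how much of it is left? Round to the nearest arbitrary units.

KIF44L signalling peptide: 299 × (1/2)^3.7788 ≈ 21.785 arbitrary units.
HSP32A protein: 10.6 × (1/2)^5.7315 ≈ 0.1995 arbitrary units.
KIF44L signalling peptide has more remaining, at ≈ 21.785 arbitrary units.

KIF44L signalling peptide, 22 arbitrary units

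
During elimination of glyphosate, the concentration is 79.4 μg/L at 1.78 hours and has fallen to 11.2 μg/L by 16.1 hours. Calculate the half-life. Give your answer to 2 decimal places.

Over Δt = 16.1 − 1.78 = 14.32 hours, the level fell by a factor of 79.4/11.2 ≈ 7.0893.
n = log₂(7.0893) ≈ 2.8256 half-lives, so t½ = 14.32/2.8256 ≈ 5.0679 hours.

5.07 hours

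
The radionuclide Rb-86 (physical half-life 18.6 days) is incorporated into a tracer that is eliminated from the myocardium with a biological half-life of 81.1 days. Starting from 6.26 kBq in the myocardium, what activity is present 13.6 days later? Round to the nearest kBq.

1/t_eff = 1/t_phys + 1/t_biol = 1/18.6 + 1/81.1 = 0.066094 per day.
t_eff = 18.6 × 81.1 / (18.6 + 81.1) ≈ 15.13 days.
Remaining = 6.26 × (1/2)^(13.6/15.13) = 6.26 × (1/2)^0.89888 ≈ 3.3573 kBq.

3 kBq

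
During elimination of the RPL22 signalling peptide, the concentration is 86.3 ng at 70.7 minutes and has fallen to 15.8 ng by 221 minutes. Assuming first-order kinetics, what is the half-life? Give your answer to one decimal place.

Over Δt = 221 − 70.7 = 150.3 minutes, the level fell by a factor of 86.3/15.8 ≈ 5.462.
n = log₂(5.462) ≈ 2.4494 half-lives, so t½ = 150.3/2.4494 ≈ 61.361 minutes.

61.4 minutes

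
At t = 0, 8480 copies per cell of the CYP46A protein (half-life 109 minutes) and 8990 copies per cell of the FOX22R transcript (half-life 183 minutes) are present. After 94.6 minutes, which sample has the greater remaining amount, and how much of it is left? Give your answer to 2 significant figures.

CYP46A protein: 8480 × (1/2)^0.86789 ≈ 4646.6 copies per cell.
FOX22R transcript: 8990 × (1/2)^0.51694 ≈ 6282.7 copies per cell.
FOX22R transcript has more remaining, at ≈ 6282.7 copies per cell.

FOX22R transcript, 6300 copies per cell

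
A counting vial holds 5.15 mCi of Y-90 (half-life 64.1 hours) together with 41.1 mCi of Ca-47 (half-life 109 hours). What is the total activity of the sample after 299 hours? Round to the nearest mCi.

Y-90: 5.15 × (1/2)^(299/64.1) = 5.15 × (1/2)^4.6646 ≈ 0.20306 mCi.
Ca-47: 41.1 × (1/2)^(299/109) = 41.1 × (1/2)^2.7431 ≈ 6.1388 mCi.
Total = 0.20306 + 6.1388 ≈ 6.3418 mCi.

6 mCi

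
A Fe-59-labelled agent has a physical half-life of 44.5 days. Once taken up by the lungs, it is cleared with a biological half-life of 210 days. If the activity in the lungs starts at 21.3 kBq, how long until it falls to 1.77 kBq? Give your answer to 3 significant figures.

1/t_eff = 1/t_phys + 1/t_biol = 1/44.5 + 1/210 = 0.027234 per day.
t_eff = 44.5 × 210 / (44.5 + 210) ≈ 36.719 days.
n = log₂(21.3/1.77) ≈ 3.589; t = 3.589 × 36.719 ≈ 131.79 days.

132 days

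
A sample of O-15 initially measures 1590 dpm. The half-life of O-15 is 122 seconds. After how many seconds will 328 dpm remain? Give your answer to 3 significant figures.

278 seconds

Fraction remaining = 328/1590 ≈ 0.20629.
n = log₂(1590/328) = ln(4.8476)/ln 2 ≈ 2.2773 half-lives.
t = n × t½ = 2.2773 × 122 ≈ 277.83 seconds.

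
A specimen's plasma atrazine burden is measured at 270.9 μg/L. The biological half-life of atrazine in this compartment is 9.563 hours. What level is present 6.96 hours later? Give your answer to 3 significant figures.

164 μg/L

Number of half-lives: n = 6.96/9.563 ≈ 0.72781.
Remaining = 270.9 × (1/2)^0.72781 = 270.9 × 0.60382 ≈ 163.58 μg/L.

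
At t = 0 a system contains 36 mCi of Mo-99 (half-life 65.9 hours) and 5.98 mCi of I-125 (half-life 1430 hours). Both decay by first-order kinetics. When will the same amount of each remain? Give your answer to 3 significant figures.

Set 36·(1/2)^(t/65.9) = 5.98·(1/2)^(t/1430).
Taking log₂: log₂(36/5.98) = t·(1/65.9 − 1/1430).
log₂(6.0201) = 2.5898; 1/65.9 − 1/1430 = 0.014475.
t = 2.5898 / 0.014475 ≈ 178.91 hours.

179 hours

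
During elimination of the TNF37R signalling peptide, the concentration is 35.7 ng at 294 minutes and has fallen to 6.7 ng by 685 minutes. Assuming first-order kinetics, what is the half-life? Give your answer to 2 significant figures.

Over Δt = 685 − 294 = 391 minutes, the level fell by a factor of 35.7/6.7 ≈ 5.3284.
n = log₂(5.3284) ≈ 2.4137 half-lives, so t½ = 391/2.4137 ≈ 161.99 minutes.

160 minutes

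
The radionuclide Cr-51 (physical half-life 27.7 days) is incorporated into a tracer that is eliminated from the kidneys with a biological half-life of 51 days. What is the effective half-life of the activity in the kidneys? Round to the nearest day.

18 days

1/t_eff = 1/t_phys + 1/t_biol = 1/27.7 + 1/51 = 0.055709 per day.
t_eff = 27.7 × 51 / (27.7 + 51) ≈ 17.95 days.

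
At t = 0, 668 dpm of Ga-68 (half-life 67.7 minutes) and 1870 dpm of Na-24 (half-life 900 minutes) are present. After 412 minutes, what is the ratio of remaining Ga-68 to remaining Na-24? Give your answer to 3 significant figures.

Ga-68: 668 × (1/2)^(412/67.7) = 668 × (1/2)^6.0857 ≈ 9.8357 dpm.
Na-24: 1870 × (1/2)^(412/900) = 1870 × (1/2)^0.45778 ≈ 1361.6 dpm.
Ratio ≈ 9.8357 / 1361.6 ≈ 0.0072239.

0.00722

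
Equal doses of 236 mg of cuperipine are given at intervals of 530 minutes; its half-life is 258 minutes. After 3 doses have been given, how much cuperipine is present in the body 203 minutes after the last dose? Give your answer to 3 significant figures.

178 mg

The 3 doses were given 1263, 733, 203 minutes ago.
Total = 236·(1/2)^(1263/258) + 236·(1/2)^(733/258) + 236·(1/2)^(203/258)
      = 7.9299 + 32.935 + 136.79 ≈ 177.66 mg.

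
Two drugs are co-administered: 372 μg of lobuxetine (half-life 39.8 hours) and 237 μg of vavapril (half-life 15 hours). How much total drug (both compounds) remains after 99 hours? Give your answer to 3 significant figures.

lobuxetine: 372 × (1/2)^(99/39.8) = 372 × (1/2)^2.4874 ≈ 66.336 μg.
vavapril: 237 × (1/2)^(99/15) = 237 × (1/2)^6.6 ≈ 2.4432 μg.
Total = 66.336 + 2.4432 ≈ 68.779 μg.

68.8 μg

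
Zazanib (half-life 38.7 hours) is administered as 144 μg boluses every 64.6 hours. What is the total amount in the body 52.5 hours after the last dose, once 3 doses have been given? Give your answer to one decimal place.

The 3 doses were given 181.7, 117.1, 52.5 hours ago.
Total = 144·(1/2)^(181.7/38.7) + 144·(1/2)^(117.1/38.7) + 144·(1/2)^(52.5/38.7)
      = 5.559 + 17.68 + 56.233 ≈ 79.472 μg.

79.5 μg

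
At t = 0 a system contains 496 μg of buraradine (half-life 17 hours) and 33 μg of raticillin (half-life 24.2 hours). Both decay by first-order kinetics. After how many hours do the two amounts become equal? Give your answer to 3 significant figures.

223 hours

Set 496·(1/2)^(t/17) = 33·(1/2)^(t/24.2).
Taking log₂: log₂(496/33) = t·(1/17 − 1/24.2).
log₂(15.03) = 3.9098; 1/17 − 1/24.2 = 0.017501.
t = 3.9098 / 0.017501 ≈ 223.4 hours.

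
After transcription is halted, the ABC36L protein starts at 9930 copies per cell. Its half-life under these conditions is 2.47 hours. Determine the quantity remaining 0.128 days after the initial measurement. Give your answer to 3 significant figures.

4190 copies per cell

Convert the elapsed time: 0.128 days = 3.072 hours.
Number of half-lives: n = 3.072/2.47 ≈ 1.2437.
Remaining = 9930 × (1/2)^1.2437 = 9930 × 0.42228 ≈ 4193.3 copies per cell.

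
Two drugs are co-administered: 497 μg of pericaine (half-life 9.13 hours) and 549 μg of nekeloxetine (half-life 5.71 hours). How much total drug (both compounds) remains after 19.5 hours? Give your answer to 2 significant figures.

160 μg

pericaine: 497 × (1/2)^(19.5/9.13) = 497 × (1/2)^2.1358 ≈ 113.09 μg.
nekeloxetine: 549 × (1/2)^(19.5/5.71) = 549 × (1/2)^3.4151 ≈ 51.468 μg.
Total = 113.09 + 51.468 ≈ 164.55 μg.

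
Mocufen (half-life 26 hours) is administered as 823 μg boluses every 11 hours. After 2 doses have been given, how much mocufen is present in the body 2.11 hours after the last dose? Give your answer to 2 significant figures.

1400 μg

The 2 doses were given 13.11, 2.11 hours ago.
Total = 823·(1/2)^(13.11/26) + 823·(1/2)^(2.11/26)
      = 580.24 + 777.98 ≈ 1358.2 μg.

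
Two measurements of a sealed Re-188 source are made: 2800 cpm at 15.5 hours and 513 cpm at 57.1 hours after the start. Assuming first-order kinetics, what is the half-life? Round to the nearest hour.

17 hours

Over Δt = 57.1 − 15.5 = 41.6 hours, the level fell by a factor of 2800/513 ≈ 5.4581.
n = log₂(5.4581) ≈ 2.4484 half-lives, so t½ = 41.6/2.4484 ≈ 16.991 hours.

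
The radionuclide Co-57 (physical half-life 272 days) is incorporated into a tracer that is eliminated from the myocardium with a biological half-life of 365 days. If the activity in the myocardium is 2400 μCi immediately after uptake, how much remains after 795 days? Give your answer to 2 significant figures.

1/t_eff = 1/t_phys + 1/t_biol = 1/272 + 1/365 = 0.0064162 per day.
t_eff = 272 × 365 / (272 + 365) ≈ 155.86 days.
Remaining = 2400 × (1/2)^(795/155.86) = 2400 × (1/2)^5.1009 ≈ 69.935 μCi.

70 μCi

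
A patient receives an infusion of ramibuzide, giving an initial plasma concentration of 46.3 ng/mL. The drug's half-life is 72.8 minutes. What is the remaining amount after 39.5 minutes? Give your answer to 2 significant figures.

Number of half-lives: n = 39.5/72.8 ≈ 0.54258.
Remaining = 46.3 × (1/2)^0.54258 = 46.3 × 0.68654 ≈ 31.787 ng/mL.

32 ng/mL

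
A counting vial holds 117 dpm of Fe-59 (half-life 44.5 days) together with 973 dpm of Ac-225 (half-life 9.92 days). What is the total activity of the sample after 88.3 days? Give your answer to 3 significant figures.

Fe-59: 117 × (1/2)^(88.3/44.5) = 117 × (1/2)^1.9843 ≈ 29.571 dpm.
Ac-225: 973 × (1/2)^(88.3/9.92) = 973 × (1/2)^8.9012 ≈ 2.0351 dpm.
Total = 29.571 + 2.0351 ≈ 31.606 dpm.

31.6 dpm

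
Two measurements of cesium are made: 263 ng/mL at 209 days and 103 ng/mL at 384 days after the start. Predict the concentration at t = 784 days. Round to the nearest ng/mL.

Over Δt = 384 − 209 = 175 days, the level fell by a factor of 263/103 ≈ 2.5534.
n = log₂(2.5534) ≈ 1.3524 half-lives, so t½ = 175/1.3524 ≈ 129.4 days.
From t = 384 to t = 784: 103 × (1/2)^((784−384)/129.4) ≈ 12.086 ng/mL.

12 ng/mL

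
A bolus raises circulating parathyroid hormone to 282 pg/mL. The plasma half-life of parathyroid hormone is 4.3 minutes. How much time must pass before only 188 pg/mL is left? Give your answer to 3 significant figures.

2.52 minutes

Fraction remaining = 188/282 ≈ 0.66667.
n = log₂(282/188) = ln(1.5)/ln 2 ≈ 0.58496 half-lives.
t = n × t½ = 0.58496 × 4.3 ≈ 2.5153 minutes.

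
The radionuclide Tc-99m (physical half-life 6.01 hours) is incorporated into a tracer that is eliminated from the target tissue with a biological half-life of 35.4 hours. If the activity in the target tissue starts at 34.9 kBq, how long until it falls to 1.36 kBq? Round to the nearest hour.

24 hours

1/t_eff = 1/t_phys + 1/t_biol = 1/6.01 + 1/35.4 = 0.19464 per hour.
t_eff = 6.01 × 35.4 / (6.01 + 35.4) ≈ 5.1377 hours.
n = log₂(34.9/1.36) ≈ 4.6815; t = 4.6815 × 5.1377 ≈ 24.053 hours.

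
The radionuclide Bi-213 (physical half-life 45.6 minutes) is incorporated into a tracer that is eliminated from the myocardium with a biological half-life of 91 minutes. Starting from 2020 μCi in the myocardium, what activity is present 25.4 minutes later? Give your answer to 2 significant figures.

1100 μCi

1/t_eff = 1/t_phys + 1/t_biol = 1/45.6 + 1/91 = 0.032919 per minute.
t_eff = 45.6 × 91 / (45.6 + 91) ≈ 30.378 minutes.
Remaining = 2020 × (1/2)^(25.4/30.378) = 2020 × (1/2)^0.83614 ≈ 1131.5 μCi.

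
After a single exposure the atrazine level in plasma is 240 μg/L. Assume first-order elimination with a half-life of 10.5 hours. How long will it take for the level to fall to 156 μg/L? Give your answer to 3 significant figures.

6.53 hours

Fraction remaining = 156/240 ≈ 0.65.
n = log₂(240/156) = ln(1.5385)/ln 2 ≈ 0.62149 half-lives.
t = n × t½ = 0.62149 × 10.5 ≈ 6.5256 hours.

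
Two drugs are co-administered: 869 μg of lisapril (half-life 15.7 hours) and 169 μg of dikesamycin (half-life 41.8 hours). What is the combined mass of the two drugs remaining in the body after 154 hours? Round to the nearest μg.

lisapril: 869 × (1/2)^(154/15.7) = 869 × (1/2)^9.8089 ≈ 0.96882 μg.
dikesamycin: 169 × (1/2)^(154/41.8) = 169 × (1/2)^3.6842 ≈ 13.147 μg.
Total = 0.96882 + 13.147 ≈ 14.116 μg.

14 μg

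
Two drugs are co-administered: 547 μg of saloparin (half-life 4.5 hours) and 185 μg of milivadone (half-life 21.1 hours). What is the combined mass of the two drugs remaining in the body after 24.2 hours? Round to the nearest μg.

saloparin: 547 × (1/2)^(24.2/4.5) = 547 × (1/2)^5.3778 ≈ 13.156 μg.
milivadone: 185 × (1/2)^(24.2/21.1) = 185 × (1/2)^1.1469 ≈ 83.544 μg.
Total = 13.156 + 83.544 ≈ 96.7 μg.

97 μg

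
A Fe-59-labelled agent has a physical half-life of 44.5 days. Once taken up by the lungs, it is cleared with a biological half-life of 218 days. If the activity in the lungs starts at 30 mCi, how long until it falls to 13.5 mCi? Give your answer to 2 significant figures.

1/t_eff = 1/t_phys + 1/t_biol = 1/44.5 + 1/218 = 0.027059 per day.
t_eff = 44.5 × 218 / (44.5 + 218) ≈ 36.956 days.
n = log₂(30/13.5) ≈ 1.152; t = 1.152 × 36.956 ≈ 42.574 days.

43 days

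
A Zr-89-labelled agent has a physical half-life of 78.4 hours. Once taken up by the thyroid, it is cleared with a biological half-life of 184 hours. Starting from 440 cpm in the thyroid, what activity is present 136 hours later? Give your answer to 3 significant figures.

79.2 cpm

1/t_eff = 1/t_phys + 1/t_biol = 1/78.4 + 1/184 = 0.01819 per hour.
t_eff = 78.4 × 184 / (78.4 + 184) ≈ 54.976 hours.
Remaining = 440 × (1/2)^(136/54.976) = 440 × (1/2)^2.4738 ≈ 79.206 cpm.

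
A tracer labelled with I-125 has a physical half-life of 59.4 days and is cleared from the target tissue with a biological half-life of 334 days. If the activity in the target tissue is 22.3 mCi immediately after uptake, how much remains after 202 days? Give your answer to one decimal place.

1/t_eff = 1/t_phys + 1/t_biol = 1/59.4 + 1/334 = 0.019829 per day.
t_eff = 59.4 × 334 / (59.4 + 334) ≈ 50.431 days.
Remaining = 22.3 × (1/2)^(202/50.431) = 22.3 × (1/2)^4.0055 ≈ 1.3885 mCi.

1.4 mCi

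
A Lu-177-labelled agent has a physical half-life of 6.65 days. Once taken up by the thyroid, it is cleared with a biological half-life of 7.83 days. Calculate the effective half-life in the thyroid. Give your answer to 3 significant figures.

3.60 days

1/t_eff = 1/t_phys + 1/t_biol = 1/6.65 + 1/7.83 = 0.27809 per day.
t_eff = 6.65 × 7.83 / (6.65 + 7.83) ≈ 3.596 days.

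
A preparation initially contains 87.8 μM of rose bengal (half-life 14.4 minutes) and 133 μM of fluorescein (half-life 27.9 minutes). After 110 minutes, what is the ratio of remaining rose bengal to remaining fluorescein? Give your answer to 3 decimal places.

0.051

rose bengal: 87.8 × (1/2)^(110/14.4) = 87.8 × (1/2)^7.6389 ≈ 0.44051 μM.
fluorescein: 133 × (1/2)^(110/27.9) = 133 × (1/2)^3.9427 ≈ 8.6496 μM.
Ratio ≈ 0.44051 / 8.6496 ≈ 0.050929.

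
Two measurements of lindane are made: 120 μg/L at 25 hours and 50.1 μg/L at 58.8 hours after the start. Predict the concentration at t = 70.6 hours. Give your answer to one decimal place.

36.9 μg/L

Over Δt = 58.8 − 25 = 33.8 hours, the level fell by a factor of 120/50.1 ≈ 2.3952.
n = log₂(2.3952) ≈ 1.2602 half-lives, so t½ = 33.8/1.2602 ≈ 26.822 hours.
From t = 58.8 to t = 70.6: 50.1 × (1/2)^((70.6−58.8)/26.822) ≈ 36.932 μg/L.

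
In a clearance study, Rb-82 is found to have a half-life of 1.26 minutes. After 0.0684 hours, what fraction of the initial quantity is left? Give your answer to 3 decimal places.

0.105

0.0684 hours = 4.104 minutes.
n = 4.104/1.26 ≈ 3.2571 half-lives.
Fraction remaining = (1/2)^3.2571 ≈ 0.10459.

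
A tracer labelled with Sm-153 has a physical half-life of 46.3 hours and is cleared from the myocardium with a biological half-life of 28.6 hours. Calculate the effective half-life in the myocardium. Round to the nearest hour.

18 hours

1/t_eff = 1/t_phys + 1/t_biol = 1/46.3 + 1/28.6 = 0.056563 per hour.
t_eff = 46.3 × 28.6 / (46.3 + 28.6) ≈ 17.679 hours.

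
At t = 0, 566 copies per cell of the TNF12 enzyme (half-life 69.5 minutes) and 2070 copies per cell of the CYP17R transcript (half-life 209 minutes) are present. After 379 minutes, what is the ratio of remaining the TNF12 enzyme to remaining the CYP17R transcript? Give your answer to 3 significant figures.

TNF12 enzyme: 566 × (1/2)^(379/69.5) = 566 × (1/2)^5.4532 ≈ 12.919 copies per cell.
CYP17R transcript: 2070 × (1/2)^(379/209) = 2070 × (1/2)^1.8134 ≈ 588.96 copies per cell.
Ratio ≈ 12.919 / 588.96 ≈ 0.021935.

0.0219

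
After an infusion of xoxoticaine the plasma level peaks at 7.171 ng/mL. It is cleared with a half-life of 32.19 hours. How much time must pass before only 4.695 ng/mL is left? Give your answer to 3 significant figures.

19.7 hours

Fraction remaining = 4.695/7.171 ≈ 0.65472.
n = log₂(7.171/4.695) = ln(1.5274)/ln 2 ≈ 0.61105 half-lives.
t = n × t½ = 0.61105 × 32.19 ≈ 19.67 hours.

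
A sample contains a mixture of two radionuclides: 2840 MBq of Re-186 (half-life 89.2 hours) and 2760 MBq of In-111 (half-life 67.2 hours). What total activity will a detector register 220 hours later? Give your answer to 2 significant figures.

Re-186: 2840 × (1/2)^(220/89.2) = 2840 × (1/2)^2.4664 ≈ 513.89 MBq.
In-111: 2760 × (1/2)^(220/67.2) = 2760 × (1/2)^3.2738 ≈ 285.36 MBq.
Total = 513.89 + 285.36 ≈ 799.25 MBq.

800 MBq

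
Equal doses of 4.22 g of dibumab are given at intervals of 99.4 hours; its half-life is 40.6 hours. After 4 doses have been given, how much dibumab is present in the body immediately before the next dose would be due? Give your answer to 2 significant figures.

The 4 doses were given 397.6, 298.2, 198.8, 99.4 hours ago.
Total = 4.22·(1/2)^(397.6/40.6) + 4.22·(1/2)^(298.2/40.6) + 4.22·(1/2)^(198.8/40.6) + 4.22·(1/2)^(99.4/40.6)
      = 0.0047566 + 0.02596 + 0.14168 + 0.77323 ≈ 0.94562 g.

0.95 g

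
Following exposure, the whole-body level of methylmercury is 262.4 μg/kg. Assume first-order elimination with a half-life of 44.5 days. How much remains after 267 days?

4.1 μg/kg

Elapsed time is 6 half-lives (267/44.5).
Each half-life halves the amount: 262.4 × (1/2)^6 = 262.4/64 = 4.1 μg/kg.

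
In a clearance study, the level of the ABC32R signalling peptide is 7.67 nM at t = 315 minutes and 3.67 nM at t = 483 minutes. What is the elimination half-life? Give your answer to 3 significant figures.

158 minutes

Over Δt = 483 − 315 = 168 minutes, the level fell by a factor of 7.67/3.67 ≈ 2.0899.
n = log₂(2.0899) ≈ 1.0634 half-lives, so t½ = 168/1.0634 ≈ 157.98 minutes.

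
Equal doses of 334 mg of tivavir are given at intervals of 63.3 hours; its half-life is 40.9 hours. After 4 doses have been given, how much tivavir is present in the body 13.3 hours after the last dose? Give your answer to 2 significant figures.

400 mg

The 4 doses were given 203.2, 139.9, 76.6, 13.3 hours ago.
Total = 334·(1/2)^(203.2/40.9) + 334·(1/2)^(139.9/40.9) + 334·(1/2)^(76.6/40.9) + 334·(1/2)^(13.3/40.9)
      = 10.67 + 31.193 + 91.193 + 266.6 ≈ 399.65 mg.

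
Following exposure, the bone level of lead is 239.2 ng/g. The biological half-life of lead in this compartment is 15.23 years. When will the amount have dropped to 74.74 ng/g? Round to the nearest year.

Fraction remaining = 74.74/239.2 ≈ 0.31246.
n = log₂(239.2/74.74) = ln(3.2004)/ln 2 ≈ 1.6783 half-lives.
t = n × t½ = 1.6783 × 15.23 ≈ 25.56 years.

26 years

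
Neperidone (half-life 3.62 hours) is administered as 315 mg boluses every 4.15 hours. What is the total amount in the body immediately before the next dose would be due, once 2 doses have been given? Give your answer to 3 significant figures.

The 2 doses were given 8.3, 4.15 hours ago.
Total = 315·(1/2)^(8.3/3.62) + 315·(1/2)^(4.15/3.62)
      = 64.284 + 142.3 ≈ 206.58 mg.

207 mg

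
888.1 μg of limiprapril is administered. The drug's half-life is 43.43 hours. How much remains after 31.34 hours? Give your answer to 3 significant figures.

Number of half-lives: n = 31.34/43.43 ≈ 0.72162.
Remaining = 888.1 × (1/2)^0.72162 = 888.1 × 0.60642 ≈ 538.56 μg.

539 μg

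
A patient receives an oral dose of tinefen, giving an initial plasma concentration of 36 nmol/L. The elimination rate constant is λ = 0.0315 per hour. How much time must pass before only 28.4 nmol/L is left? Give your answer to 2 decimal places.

7.53 hours

t½ = ln 2 / λ = 0.69315 / 0.0315 ≈ 22.005 hours.
Fraction remaining = 28.4/36 ≈ 0.78889.
n = log₂(36/28.4) = ln(1.2676)/ln 2 ≈ 0.34211 half-lives.
t = n × t½ = 0.34211 × 22.005 ≈ 7.5279 hours.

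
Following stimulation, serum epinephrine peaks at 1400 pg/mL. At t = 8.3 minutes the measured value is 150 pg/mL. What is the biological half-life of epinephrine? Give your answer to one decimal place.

A/A₀ = 150/1400 ≈ 0.10714.
n = log₂(9.3333) ≈ 3.2224 half-lives elapsed in 8.3 minutes.
t½ = 8.3/3.2224 ≈ 2.5757 minutes.

2.6 minutes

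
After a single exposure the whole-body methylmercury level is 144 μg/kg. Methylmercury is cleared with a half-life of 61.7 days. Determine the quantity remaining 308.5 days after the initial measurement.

Elapsed time is 5 half-lives (308.5/61.7).
Each half-life halves the amount: 144 × (1/2)^5 = 144/32 = 4.5 μg/kg.

4.5 μg/kg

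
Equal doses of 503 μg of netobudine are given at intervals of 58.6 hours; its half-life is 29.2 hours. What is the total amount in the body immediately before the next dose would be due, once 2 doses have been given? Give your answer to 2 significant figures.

The 2 doses were given 117.2, 58.6 hours ago.
Total = 503·(1/2)^(117.2/29.2) + 503·(1/2)^(58.6/29.2)
      = 31.14 + 125.15 ≈ 156.29 μg.

160 μg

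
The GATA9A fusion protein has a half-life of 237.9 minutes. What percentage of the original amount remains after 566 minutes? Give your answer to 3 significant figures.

n = 566/237.9 ≈ 2.3792 half-lives.
Fraction remaining = (1/2)^2.3792 ≈ 0.19222, i.e. 19.222%.

19.2%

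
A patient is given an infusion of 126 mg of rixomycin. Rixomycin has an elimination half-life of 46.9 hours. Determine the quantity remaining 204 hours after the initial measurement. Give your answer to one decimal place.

6.2 mg

Number of half-lives: n = 204/46.9 ≈ 4.3497.
Remaining = 126 × (1/2)^4.3497 = 126 × 0.049047 ≈ 6.18 mg.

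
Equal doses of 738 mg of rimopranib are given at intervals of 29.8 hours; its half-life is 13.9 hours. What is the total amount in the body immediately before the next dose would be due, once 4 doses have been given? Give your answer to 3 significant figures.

The 4 doses were given 119.2, 89.4, 59.6, 29.8 hours ago.
Total = 738·(1/2)^(119.2/13.9) + 738·(1/2)^(89.4/13.9) + 738·(1/2)^(59.6/13.9) + 738·(1/2)^(29.8/13.9)
      = 1.9345 + 8.5494 + 37.784 + 166.99 ≈ 215.25 mg.

215 mg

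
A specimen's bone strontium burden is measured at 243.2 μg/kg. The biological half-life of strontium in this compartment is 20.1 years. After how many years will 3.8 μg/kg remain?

3.8/243.2 = 1/64, so 6 half-lives have elapsed.
t = 6 × 20.1 = 120.6 years.

120.6 years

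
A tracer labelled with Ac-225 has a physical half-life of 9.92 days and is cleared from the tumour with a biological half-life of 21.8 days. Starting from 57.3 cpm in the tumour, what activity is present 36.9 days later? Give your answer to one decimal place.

1.3 cpm

1/t_eff = 1/t_phys + 1/t_biol = 1/9.92 + 1/21.8 = 0.14668 per day.
t_eff = 9.92 × 21.8 / (9.92 + 21.8) ≈ 6.8177 days.
Remaining = 57.3 × (1/2)^(36.9/6.8177) = 57.3 × (1/2)^5.4124 ≈ 1.3454 cpm.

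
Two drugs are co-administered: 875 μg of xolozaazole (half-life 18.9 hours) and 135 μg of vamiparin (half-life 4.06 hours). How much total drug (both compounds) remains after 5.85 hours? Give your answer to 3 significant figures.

756 μg

xolozaazole: 875 × (1/2)^(5.85/18.9) = 875 × (1/2)^0.30952 ≈ 706.04 μg.
vamiparin: 135 × (1/2)^(5.85/4.06) = 135 × (1/2)^1.4409 ≈ 49.726 μg.
Total = 706.04 + 49.726 ≈ 755.77 μg.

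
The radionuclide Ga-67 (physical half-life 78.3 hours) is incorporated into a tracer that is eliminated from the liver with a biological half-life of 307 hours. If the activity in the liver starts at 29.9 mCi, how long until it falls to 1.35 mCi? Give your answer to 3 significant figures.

279 hours

1/t_eff = 1/t_phys + 1/t_biol = 1/78.3 + 1/307 = 0.016029 per hour.
t_eff = 78.3 × 307 / (78.3 + 307) ≈ 62.388 hours.
n = log₂(29.9/1.35) ≈ 4.4691; t = 4.4691 × 62.388 ≈ 278.82 hours.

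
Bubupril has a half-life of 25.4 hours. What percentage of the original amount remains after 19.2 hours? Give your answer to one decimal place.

n = 19.2/25.4 ≈ 0.75591 half-lives.
Fraction remaining = (1/2)^0.75591 ≈ 0.59217, i.e. 59.217%.

59.2%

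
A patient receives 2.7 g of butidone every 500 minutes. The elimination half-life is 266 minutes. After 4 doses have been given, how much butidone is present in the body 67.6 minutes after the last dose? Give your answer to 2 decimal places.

The 4 doses were given 1567.6, 1067.6, 567.6, 67.6 minutes ago.
Total = 2.7·(1/2)^(1567.6/266) + 2.7·(1/2)^(1067.6/266) + 2.7·(1/2)^(567.6/266) + 2.7·(1/2)^(67.6/266)
      = 0.045428 + 0.16717 + 0.6152 + 2.2639 ≈ 3.0917 g.

3.09 g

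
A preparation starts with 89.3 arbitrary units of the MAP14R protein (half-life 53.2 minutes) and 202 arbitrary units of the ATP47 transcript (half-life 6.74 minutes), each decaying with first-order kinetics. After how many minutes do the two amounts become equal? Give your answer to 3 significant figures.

9.09 minutes

Set 89.3·(1/2)^(t/53.2) = 202·(1/2)^(t/6.74).
Taking log₂: log₂(89.3/202) = t·(1/53.2 − 1/6.74).
log₂(0.44208) = -1.1776; 1/53.2 − 1/6.74 = -0.12957.
t = -1.1776 / -0.12957 ≈ 9.0886 minutes.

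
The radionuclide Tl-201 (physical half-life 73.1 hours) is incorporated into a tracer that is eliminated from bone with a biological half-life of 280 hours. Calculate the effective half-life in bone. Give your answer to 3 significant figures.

58.0 hours

1/t_eff = 1/t_phys + 1/t_biol = 1/73.1 + 1/280 = 0.017251 per hour.
t_eff = 73.1 × 280 / (73.1 + 280) ≈ 57.967 hours.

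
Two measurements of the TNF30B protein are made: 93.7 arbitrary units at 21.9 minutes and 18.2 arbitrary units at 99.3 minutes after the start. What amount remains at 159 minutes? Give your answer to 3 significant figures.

5.14 arbitrary units

Over Δt = 99.3 − 21.9 = 77.4 minutes, the level fell by a factor of 93.7/18.2 ≈ 5.1484.
n = log₂(5.1484) ≈ 2.3641 half-lives, so t½ = 77.4/2.3641 ≈ 32.74 minutes.
From t = 99.3 to t = 159: 18.2 × (1/2)^((159−99.3)/32.74) ≈ 5.1422 arbitrary units.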